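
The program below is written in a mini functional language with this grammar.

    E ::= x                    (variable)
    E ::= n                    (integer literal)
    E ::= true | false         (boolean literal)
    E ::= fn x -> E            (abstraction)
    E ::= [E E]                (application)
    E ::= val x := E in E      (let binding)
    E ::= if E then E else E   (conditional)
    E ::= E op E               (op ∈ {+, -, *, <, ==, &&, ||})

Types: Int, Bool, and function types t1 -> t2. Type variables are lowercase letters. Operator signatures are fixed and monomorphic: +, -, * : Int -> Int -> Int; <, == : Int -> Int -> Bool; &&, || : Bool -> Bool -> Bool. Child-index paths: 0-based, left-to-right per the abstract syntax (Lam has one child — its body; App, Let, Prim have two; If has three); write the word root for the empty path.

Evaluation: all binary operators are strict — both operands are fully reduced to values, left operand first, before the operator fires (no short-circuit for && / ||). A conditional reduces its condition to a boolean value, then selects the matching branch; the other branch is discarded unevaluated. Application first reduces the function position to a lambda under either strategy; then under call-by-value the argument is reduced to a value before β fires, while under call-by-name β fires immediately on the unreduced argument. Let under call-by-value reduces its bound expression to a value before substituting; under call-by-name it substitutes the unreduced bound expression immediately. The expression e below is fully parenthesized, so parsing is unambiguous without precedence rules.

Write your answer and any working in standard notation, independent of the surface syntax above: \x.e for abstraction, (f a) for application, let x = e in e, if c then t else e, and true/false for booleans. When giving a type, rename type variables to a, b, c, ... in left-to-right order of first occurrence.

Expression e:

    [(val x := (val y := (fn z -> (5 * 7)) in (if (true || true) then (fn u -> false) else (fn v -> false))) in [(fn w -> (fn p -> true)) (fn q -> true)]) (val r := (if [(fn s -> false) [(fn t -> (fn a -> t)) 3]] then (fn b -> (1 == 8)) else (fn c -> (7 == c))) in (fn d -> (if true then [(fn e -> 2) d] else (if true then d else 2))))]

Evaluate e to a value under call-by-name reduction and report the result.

Answer: true

Derivation:
step 0: ((let x = (let y = (\z.(5 * 7)) in (if (true || true) then (\u.false) else (\v.false))) in ((\w.(\p.true)) (\q.true))) (let r = (if ((\s.false) ((\t.(\a.t)) 3)) then (\b.(1 == 8)) else (\c.(7 == c))) in (\d.(if true then ((\e.2) d) else (if true then d else 2)))))
step 1: [let@0] (((\w.(\p.true)) (\q.true)) (let r = (if ((\s.false) ((\t.(\a.t)) 3)) then (\b.(1 == 8)) else (\c.(7 == c))) in (\d.(if true then ((\e.2) d) else (if true then d else 2)))))
step 2: [beta@0] ((\p.true) (let r = (if ((\s.false) ((\t.(\a.t)) 3)) then (\b.(1 == 8)) else (\c.(7 == c))) in (\d.(if true then ((\e.2) d) else (if true then d else 2)))))
step 3: [beta@root] true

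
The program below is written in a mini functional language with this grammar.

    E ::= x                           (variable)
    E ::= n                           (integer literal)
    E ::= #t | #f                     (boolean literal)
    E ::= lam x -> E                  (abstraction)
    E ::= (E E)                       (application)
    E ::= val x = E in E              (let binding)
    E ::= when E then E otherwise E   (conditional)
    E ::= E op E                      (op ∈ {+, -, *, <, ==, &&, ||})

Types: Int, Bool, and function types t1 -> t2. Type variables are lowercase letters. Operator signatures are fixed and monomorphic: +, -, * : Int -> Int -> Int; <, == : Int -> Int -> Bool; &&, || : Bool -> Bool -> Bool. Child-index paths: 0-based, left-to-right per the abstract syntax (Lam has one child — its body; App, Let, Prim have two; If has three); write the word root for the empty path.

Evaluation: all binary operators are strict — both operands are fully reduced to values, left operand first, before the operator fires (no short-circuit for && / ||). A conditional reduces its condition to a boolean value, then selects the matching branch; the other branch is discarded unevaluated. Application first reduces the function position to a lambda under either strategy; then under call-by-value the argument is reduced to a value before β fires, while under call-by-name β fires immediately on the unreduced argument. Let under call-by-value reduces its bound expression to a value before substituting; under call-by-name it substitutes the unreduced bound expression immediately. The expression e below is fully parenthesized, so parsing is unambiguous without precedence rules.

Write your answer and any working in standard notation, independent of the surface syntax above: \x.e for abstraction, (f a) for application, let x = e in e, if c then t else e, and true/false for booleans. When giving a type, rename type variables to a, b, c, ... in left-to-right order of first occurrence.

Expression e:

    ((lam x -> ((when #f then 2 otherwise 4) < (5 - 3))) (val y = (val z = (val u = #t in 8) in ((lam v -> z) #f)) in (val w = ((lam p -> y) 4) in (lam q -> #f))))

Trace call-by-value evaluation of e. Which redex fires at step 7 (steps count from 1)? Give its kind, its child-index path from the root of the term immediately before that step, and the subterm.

Answer: beta at root : ((\x.((if false then 2 else 4) < (5 - 3))) (\q.false))

Working:
step 0: ((\x.((if false then 2 else 4) < (5 - 3))) (let y = (let z = (let u = true in 8) in ((\v.z) false)) in (let w = ((\p.y) 4) in (\q.false))))
step 1: [let@1.0.0] ((\x.((if false then 2 else 4) < (5 - 3))) (let y = (let z = 8 in ((\v.z) false)) in (let w = ((\p.y) 4) in (\q.false))))
step 2: [let@1.0] ((\x.((if false then 2 else 4) < (5 - 3))) (let y = ((\v.8) false) in (let w = ((\p.y) 4) in (\q.false))))
step 3: [beta@1.0] ((\x.((if false then 2 else 4) < (5 - 3))) (let y = 8 in (let w = ((\p.y) 4) in (\q.false))))
step 4: [let@1] ((\x.((if false then 2 else 4) < (5 - 3))) (let w = ((\p.8) 4) in (\q.false)))
step 5: [beta@1.0] ((\x.((if false then 2 else 4) < (5 - 3))) (let w = 8 in (\q.false)))
step 6: [let@1] ((\x.((if false then 2 else 4) < (5 - 3))) (\q.false))
step 7: [beta@root] ((if false then 2 else 4) < (5 - 3))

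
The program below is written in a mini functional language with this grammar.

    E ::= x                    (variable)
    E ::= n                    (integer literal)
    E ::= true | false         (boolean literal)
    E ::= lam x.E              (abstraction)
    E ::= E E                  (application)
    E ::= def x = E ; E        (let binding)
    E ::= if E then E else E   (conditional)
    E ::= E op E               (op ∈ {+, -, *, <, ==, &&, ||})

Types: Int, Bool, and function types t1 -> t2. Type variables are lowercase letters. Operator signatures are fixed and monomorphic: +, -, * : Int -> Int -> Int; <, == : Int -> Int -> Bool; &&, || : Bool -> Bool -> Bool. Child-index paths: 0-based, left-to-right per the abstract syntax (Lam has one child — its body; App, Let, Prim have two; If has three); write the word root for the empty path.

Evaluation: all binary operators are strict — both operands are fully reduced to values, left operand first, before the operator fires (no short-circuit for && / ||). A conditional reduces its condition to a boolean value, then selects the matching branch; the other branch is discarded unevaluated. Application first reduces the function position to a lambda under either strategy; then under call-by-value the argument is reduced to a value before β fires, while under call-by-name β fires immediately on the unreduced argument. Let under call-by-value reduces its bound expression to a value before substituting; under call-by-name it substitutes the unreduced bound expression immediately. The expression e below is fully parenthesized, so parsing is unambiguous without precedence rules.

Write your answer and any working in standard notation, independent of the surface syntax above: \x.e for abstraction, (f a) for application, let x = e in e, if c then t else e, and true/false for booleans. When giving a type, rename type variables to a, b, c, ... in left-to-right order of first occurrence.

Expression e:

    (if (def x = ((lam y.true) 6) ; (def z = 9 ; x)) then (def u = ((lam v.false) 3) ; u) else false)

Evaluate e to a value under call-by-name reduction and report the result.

Trace:
step 0: (if (let x = ((\y.true) 6) in (let z = 9 in x)) then (let u = ((\v.false) 3) in u) else false)
step 1: [let@0] (if (let z = 9 in ((\y.true) 6)) then (let u = ((\v.false) 3) in u) else false)
step 2: [let@0] (if ((\y.true) 6) then (let u = ((\v.false) 3) in u) else false)
step 3: [beta@0] (if true then (let u = ((\v.false) 3) in u) else false)
step 4: [if@root] (let u = ((\v.false) 3) in u)
step 5: [let@root] ((\v.false) 3)
step 6: [beta@root] false

Answer: false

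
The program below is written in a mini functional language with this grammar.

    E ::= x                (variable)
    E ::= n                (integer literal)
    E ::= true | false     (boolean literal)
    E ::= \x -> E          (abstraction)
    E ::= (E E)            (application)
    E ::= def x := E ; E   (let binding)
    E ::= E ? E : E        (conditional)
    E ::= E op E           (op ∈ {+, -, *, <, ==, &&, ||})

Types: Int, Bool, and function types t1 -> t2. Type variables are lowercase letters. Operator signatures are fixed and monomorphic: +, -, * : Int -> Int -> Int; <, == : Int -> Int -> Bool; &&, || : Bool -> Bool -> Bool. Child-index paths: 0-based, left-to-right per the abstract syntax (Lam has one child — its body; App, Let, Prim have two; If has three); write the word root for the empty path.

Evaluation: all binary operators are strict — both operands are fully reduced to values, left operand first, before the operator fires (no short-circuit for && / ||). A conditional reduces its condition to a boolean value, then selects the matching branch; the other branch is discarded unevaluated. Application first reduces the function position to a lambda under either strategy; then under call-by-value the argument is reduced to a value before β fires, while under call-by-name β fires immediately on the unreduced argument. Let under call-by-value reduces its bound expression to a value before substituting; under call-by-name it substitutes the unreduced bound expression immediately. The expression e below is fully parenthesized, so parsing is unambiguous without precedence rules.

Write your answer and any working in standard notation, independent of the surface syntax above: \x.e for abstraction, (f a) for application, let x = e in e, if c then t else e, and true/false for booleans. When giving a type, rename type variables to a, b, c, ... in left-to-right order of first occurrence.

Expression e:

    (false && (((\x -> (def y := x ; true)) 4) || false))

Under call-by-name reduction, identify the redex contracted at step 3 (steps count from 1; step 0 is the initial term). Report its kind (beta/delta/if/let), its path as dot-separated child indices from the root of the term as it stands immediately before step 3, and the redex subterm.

Derivation:
step 0: (false && (((\x.(let y = x in true)) 4) || false))
step 1: [beta@1.0] (false && ((let y = 4 in true) || false))
step 2: [let@1.0] (false && (true || false))
step 3: [delta@1] (false && true)

Answer: delta at 1 : (true || false)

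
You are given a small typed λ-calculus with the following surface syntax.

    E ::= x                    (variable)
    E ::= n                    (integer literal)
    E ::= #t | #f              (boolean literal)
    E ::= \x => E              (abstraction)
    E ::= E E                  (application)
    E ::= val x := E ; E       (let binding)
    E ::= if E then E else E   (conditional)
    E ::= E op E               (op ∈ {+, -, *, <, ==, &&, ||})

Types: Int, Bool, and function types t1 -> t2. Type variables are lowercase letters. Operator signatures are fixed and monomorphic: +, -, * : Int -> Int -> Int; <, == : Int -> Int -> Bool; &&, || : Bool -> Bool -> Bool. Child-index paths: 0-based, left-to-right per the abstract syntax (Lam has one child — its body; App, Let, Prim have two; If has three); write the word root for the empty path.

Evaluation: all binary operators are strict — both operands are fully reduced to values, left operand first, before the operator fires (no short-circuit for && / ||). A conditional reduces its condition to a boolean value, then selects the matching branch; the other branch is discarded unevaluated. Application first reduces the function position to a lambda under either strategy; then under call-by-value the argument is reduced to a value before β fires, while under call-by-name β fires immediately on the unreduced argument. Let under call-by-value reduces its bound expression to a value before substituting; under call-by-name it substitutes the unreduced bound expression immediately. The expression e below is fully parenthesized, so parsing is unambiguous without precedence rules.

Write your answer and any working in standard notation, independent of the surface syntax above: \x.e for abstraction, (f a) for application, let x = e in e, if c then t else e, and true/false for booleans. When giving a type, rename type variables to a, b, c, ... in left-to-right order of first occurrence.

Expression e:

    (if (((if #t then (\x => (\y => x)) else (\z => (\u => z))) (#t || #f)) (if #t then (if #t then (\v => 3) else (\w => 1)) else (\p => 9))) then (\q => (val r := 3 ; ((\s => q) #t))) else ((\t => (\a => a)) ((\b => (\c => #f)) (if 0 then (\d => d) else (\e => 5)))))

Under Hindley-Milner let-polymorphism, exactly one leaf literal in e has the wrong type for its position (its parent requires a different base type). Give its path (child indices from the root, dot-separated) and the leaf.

Working:
  unify Bool ~ Bool
x : a
\y._ : b -> a
\x._ : a -> b -> a
z : c
\u._ : d -> c
\z._ : c -> d -> c
  unify a -> b -> a ~ c -> d -> c
  unify a ~ c
  unify b -> c ~ d -> c
  unify b ~ d
  unify c ~ c
  unify Bool ~ Bool
  unify Bool ~ Bool
  unify c -> d -> c ~ Bool -> e
  unify c ~ Bool
  unify d -> Bool ~ e
_ _ : d -> Bool
  unify Bool ~ Bool
  unify Bool ~ Bool
\v._ : f -> Int
\w._ : g -> Int
  unify f -> Int ~ g -> Int
  unify f ~ g
  unify Int ~ Int
\p._ : h -> Int
  unify g -> Int ~ h -> Int
  unify g ~ h
  unify Int ~ Int
  unify d -> Bool ~ (h -> Int) -> i
  unify d ~ h -> Int
  unify Bool ~ i
_ _ : Bool
  unify Bool ~ Bool
let r : Int
q : j
\s._ : k -> j
  unify k -> j ~ Bool -> l
  unify k ~ Bool
  unify j ~ l
_ _ : l
\q._ : l -> l
a : n
\a._ : n -> n
\t._ : m -> n -> n
\c._ : p -> Bool
\b._ : o -> p -> Bool
  unify Int ~ Bool
  FAIL: mismatch Int ~ Bool

Answer: 2.1.1.0 : 0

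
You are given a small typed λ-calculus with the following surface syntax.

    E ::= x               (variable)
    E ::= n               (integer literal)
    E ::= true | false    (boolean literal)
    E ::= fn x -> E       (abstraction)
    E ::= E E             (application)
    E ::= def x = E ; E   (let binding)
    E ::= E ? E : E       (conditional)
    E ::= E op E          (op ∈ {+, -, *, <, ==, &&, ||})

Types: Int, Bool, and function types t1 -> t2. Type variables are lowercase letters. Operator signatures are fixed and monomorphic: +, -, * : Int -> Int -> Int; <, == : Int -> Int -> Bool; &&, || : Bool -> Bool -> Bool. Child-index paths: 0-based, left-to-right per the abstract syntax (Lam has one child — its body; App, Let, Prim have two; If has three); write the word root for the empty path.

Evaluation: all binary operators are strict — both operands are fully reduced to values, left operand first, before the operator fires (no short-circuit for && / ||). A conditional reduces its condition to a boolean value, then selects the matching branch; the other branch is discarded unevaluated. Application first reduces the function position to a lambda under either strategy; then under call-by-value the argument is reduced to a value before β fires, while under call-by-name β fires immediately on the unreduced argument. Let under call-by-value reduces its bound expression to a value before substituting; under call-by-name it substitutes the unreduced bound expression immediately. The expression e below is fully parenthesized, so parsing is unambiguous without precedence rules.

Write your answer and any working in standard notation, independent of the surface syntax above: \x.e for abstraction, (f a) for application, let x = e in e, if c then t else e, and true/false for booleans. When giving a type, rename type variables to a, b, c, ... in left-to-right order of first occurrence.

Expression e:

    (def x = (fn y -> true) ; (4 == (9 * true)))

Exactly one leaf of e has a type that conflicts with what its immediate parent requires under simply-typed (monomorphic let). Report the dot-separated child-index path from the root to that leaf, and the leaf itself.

Derivation:
\y._ : a -> Bool
let x : a -> Bool
  unify Int ~ Int
  unify Int ~ Int
  unify Bool ~ Int
  FAIL: mismatch Bool ~ Int

Answer: 1.1.1 : true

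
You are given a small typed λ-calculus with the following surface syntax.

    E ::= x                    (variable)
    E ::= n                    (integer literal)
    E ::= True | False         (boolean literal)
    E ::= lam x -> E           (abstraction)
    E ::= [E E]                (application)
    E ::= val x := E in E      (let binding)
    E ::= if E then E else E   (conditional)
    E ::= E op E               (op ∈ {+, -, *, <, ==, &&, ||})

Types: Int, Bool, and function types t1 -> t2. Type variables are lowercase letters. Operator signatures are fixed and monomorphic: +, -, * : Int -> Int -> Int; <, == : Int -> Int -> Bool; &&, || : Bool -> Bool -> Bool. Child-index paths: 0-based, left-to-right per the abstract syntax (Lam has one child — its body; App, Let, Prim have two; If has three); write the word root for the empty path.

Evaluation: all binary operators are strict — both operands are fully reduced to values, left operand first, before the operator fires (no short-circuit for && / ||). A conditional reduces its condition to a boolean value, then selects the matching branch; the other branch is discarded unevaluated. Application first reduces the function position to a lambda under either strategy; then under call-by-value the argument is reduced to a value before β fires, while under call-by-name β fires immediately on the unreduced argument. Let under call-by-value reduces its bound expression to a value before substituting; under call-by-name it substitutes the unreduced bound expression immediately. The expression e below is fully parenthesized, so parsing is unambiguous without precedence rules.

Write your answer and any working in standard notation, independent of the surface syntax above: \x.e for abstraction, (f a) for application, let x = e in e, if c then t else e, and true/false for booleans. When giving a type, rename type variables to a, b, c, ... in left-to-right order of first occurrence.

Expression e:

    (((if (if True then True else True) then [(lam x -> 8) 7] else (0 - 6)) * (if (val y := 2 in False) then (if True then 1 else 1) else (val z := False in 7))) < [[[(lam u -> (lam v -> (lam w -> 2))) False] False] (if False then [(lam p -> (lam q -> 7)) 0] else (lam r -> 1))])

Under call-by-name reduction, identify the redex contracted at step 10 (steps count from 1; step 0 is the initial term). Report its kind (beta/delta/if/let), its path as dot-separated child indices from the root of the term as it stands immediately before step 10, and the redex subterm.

Answer: beta at 1 : ((\w.2) (if false then ((\p.(\q.7)) 0) else (\r.1)))

Trace:
step 0: (((if (if true then true else true) then ((\x.8) 7) else (0 - 6)) * (if (let y = 2 in false) then (if true then 1 else 1) else (let z = false in 7))) < ((((\u.(\v.(\w.2))) false) false) (if false then ((\p.(\q.7)) 0) else (\r.1))))
step 1: [if@0.0.0] (((if true then ((\x.8) 7) else (0 - 6)) * (if (let y = 2 in false) then (if true then 1 else 1) else (let z = false in 7))) < ((((\u.(\v.(\w.2))) false) false) (if false then ((\p.(\q.7)) 0) else (\r.1))))
step 2: [if@0.0] ((((\x.8) 7) * (if (let y = 2 in false) then (if true then 1 else 1) else (let z = false in 7))) < ((((\u.(\v.(\w.2))) false) false) (if false then ((\p.(\q.7)) 0) else (\r.1))))
step 3: [beta@0.0] ((8 * (if (let y = 2 in false) then (if true then 1 else 1) else (let z = false in 7))) < ((((\u.(\v.(\w.2))) false) false) (if false then ((\p.(\q.7)) 0) else (\r.1))))
step 4: [let@0.1.0] ((8 * (if false then (if true then 1 else 1) else (let z = false in 7))) < ((((\u.(\v.(\w.2))) false) false) (if false then ((\p.(\q.7)) 0) else (\r.1))))
step 5: [if@0.1] ((8 * (let z = false in 7)) < ((((\u.(\v.(\w.2))) false) false) (if false then ((\p.(\q.7)) 0) else (\r.1))))
step 6: [let@0.1] ((8 * 7) < ((((\u.(\v.(\w.2))) false) false) (if false then ((\p.(\q.7)) 0) else (\r.1))))
step 7: [delta@0] (56 < ((((\u.(\v.(\w.2))) false) false) (if false then ((\p.(\q.7)) 0) else (\r.1))))
step 8: [beta@1.0.0] (56 < (((\v.(\w.2)) false) (if false then ((\p.(\q.7)) 0) else (\r.1))))
step 9: [beta@1.0] (56 < ((\w.2) (if false then ((\p.(\q.7)) 0) else (\r.1))))
step 10: [beta@1] (56 < 2)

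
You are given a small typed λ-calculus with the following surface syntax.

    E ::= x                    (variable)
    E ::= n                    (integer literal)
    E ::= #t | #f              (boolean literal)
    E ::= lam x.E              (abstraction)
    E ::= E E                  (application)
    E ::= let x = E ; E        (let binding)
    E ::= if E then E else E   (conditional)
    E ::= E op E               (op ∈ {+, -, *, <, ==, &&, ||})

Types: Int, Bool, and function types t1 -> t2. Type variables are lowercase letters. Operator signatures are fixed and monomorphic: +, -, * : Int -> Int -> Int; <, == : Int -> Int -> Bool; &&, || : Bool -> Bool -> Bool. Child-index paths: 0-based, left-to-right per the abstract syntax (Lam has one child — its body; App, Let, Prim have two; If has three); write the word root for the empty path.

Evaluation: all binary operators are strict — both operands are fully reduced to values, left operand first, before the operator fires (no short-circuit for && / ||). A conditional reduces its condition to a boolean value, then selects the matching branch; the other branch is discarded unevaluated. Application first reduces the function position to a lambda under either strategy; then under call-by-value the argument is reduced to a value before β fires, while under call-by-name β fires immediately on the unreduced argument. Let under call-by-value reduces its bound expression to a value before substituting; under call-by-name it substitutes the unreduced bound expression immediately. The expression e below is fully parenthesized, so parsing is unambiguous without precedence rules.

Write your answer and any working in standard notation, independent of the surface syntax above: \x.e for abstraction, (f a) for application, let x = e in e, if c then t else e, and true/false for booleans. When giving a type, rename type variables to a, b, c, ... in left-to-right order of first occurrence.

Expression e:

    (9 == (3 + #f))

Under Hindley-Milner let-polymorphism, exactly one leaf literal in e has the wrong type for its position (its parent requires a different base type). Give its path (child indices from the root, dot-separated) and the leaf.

Answer: 1.1 : false

Derivation:
  unify Int ~ Int
  unify Int ~ Int
  unify Bool ~ Int
  FAIL: mismatch Bool ~ Int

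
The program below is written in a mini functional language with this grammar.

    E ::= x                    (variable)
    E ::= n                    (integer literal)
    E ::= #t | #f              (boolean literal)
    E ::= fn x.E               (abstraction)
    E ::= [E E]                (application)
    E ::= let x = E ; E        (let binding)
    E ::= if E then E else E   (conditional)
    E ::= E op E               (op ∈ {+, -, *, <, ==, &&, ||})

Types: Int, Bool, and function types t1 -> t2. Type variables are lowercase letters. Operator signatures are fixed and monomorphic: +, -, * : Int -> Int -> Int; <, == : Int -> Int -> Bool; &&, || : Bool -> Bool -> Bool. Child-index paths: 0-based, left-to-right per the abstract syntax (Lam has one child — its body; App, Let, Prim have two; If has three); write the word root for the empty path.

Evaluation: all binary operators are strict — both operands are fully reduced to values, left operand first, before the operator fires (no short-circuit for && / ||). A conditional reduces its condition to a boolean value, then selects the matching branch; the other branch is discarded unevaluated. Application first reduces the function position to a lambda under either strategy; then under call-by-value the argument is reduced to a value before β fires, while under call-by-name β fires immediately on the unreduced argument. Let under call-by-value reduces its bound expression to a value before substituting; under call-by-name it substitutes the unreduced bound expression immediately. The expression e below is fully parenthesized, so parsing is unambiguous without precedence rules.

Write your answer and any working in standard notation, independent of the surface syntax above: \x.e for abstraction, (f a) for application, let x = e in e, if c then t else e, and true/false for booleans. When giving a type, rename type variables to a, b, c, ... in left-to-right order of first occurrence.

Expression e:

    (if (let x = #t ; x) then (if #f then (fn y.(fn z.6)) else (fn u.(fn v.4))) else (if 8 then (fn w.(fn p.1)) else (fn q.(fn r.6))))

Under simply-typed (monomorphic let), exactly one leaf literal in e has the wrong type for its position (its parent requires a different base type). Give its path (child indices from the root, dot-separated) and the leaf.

Answer: 2.0 : 8

Working:
let x : Bool
x : Bool
  unify Bool ~ Bool
  unify Bool ~ Bool
\z._ : b -> Int
\y._ : a -> b -> Int
\v._ : d -> Int
\u._ : c -> d -> Int
  unify a -> b -> Int ~ c -> d -> Int
  unify a ~ c
  unify b -> Int ~ d -> Int
  unify b ~ d
  unify Int ~ Int
  unify Int ~ Bool
  FAIL: mismatch Int ~ Bool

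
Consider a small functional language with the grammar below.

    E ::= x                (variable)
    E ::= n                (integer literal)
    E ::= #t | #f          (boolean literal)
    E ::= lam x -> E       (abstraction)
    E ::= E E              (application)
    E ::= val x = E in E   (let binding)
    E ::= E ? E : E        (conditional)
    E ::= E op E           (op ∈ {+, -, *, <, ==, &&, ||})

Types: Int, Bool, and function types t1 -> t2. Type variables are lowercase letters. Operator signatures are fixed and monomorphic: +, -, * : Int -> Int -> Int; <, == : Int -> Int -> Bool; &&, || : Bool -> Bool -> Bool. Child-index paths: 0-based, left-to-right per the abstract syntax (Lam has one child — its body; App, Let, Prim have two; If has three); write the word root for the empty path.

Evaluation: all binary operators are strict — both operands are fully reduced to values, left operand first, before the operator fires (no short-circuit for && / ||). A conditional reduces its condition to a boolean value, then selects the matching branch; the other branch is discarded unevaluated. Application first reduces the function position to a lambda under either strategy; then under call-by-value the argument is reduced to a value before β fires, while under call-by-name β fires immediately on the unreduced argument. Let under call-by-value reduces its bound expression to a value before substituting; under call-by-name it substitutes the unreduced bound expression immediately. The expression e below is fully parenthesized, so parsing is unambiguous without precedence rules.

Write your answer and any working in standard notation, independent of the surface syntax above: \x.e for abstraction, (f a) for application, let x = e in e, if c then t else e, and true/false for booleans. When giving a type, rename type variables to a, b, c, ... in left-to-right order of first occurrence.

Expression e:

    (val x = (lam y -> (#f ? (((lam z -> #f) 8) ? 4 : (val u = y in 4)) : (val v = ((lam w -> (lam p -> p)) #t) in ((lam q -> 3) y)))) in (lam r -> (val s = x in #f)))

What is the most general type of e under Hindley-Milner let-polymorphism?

Answer: a -> Bool

Trace:
  unify Bool ~ Bool
\z._ : b -> Bool
  unify b -> Bool ~ Int -> c
  unify b ~ Int
  unify Bool ~ c
_ _ : Bool
  unify Bool ~ Bool
y : a
let u : a
  unify Int ~ Int
p : e
\p._ : e -> e
\w._ : d -> e -> e
  unify d -> e -> e ~ Bool -> f
  unify d ~ Bool
  unify e -> e ~ f
_ _ : e -> e
let v : forall. e -> e
\q._ : g -> Int
y : a
  unify g -> Int ~ a -> h
  unify g ~ a
  unify Int ~ h
_ _ : Int
  unify Int ~ Int
\y._ : a -> Int
let x : forall. a -> Int
x : j -> Int
let s : forall. j -> Int
\r._ : i -> Bool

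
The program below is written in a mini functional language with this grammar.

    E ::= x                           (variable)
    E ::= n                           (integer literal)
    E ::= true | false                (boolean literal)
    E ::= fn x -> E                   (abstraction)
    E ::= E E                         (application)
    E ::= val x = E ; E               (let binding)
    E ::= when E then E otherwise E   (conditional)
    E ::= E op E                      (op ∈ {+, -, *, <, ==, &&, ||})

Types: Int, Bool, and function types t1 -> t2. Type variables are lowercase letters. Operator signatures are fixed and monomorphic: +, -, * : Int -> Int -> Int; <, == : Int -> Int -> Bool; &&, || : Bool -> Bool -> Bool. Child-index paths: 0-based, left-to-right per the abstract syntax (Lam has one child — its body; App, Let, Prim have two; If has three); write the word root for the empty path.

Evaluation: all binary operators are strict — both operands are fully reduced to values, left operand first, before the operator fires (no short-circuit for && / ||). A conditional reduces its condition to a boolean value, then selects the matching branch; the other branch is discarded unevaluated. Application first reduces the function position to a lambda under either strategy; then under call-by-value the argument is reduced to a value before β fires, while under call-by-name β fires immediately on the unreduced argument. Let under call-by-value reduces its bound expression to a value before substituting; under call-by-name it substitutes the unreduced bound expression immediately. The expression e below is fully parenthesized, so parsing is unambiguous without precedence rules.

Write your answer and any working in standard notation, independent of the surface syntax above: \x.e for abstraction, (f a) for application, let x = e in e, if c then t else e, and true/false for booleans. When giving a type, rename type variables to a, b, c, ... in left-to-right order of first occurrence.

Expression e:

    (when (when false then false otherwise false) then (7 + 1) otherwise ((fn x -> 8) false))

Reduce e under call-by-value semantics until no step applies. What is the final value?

Answer: 8

Working:
step 0: (if (if false then false else false) then (7 + 1) else ((\x.8) false))
step 1: [if@0] (if false then (7 + 1) else ((\x.8) false))
step 2: [if@root] ((\x.8) false)
step 3: [beta@root] 8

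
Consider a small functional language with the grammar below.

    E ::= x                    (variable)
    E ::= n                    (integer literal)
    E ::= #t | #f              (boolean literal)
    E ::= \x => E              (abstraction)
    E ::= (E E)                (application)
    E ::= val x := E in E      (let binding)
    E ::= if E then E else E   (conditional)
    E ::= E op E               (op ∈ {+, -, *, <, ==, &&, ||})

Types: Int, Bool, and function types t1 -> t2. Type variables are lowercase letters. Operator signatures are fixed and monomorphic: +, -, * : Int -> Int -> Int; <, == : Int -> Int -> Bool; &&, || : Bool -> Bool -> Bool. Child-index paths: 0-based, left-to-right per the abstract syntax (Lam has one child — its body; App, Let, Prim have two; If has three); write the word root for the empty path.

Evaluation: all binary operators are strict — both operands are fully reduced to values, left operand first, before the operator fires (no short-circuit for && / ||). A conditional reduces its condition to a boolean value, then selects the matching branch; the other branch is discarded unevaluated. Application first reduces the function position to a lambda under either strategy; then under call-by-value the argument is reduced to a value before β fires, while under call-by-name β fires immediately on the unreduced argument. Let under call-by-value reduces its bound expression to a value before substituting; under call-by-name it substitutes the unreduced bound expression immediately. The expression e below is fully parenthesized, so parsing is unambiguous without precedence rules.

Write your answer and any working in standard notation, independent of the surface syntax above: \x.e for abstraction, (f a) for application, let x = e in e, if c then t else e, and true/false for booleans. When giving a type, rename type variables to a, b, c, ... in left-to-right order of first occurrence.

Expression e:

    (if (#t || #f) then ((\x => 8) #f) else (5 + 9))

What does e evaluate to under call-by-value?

Answer: 8

Derivation:
step 0: (if (true || false) then ((\x.8) false) else (5 + 9))
step 1: [delta@0] (if true then ((\x.8) false) else (5 + 9))
step 2: [if@root] ((\x.8) false)
step 3: [beta@root] 8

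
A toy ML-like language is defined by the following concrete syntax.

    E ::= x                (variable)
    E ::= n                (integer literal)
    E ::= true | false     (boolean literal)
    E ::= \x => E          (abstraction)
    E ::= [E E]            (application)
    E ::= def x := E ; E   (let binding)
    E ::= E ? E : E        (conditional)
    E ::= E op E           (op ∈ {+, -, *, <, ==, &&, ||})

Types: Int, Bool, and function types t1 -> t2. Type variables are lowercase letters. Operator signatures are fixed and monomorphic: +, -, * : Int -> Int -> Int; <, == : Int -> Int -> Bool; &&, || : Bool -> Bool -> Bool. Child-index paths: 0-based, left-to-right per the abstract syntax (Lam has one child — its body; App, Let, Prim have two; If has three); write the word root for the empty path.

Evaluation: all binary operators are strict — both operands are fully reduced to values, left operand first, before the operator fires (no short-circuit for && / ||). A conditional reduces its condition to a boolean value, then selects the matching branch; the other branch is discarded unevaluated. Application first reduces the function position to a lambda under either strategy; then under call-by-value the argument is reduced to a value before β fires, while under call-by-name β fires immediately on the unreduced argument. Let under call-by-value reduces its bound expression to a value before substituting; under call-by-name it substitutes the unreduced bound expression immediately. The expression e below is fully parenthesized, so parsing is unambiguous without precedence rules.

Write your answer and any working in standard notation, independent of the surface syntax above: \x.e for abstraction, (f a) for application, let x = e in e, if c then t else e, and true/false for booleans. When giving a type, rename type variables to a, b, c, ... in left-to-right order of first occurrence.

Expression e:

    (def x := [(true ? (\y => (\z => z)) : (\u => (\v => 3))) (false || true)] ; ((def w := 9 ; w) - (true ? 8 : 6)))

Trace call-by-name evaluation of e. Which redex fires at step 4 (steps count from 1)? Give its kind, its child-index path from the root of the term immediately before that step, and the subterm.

Derivation:
step 0: (let x = ((if true then (\y.(\z.z)) else (\u.(\v.3))) (false || true)) in ((let w = 9 in w) - (if true then 8 else 6)))
step 1: [let@root] ((let w = 9 in w) - (if true then 8 else 6))
step 2: [let@0] (9 - (if true then 8 else 6))
step 3: [if@1] (9 - 8)
step 4: [delta@root] 1

Answer: delta at root : (9 - 8)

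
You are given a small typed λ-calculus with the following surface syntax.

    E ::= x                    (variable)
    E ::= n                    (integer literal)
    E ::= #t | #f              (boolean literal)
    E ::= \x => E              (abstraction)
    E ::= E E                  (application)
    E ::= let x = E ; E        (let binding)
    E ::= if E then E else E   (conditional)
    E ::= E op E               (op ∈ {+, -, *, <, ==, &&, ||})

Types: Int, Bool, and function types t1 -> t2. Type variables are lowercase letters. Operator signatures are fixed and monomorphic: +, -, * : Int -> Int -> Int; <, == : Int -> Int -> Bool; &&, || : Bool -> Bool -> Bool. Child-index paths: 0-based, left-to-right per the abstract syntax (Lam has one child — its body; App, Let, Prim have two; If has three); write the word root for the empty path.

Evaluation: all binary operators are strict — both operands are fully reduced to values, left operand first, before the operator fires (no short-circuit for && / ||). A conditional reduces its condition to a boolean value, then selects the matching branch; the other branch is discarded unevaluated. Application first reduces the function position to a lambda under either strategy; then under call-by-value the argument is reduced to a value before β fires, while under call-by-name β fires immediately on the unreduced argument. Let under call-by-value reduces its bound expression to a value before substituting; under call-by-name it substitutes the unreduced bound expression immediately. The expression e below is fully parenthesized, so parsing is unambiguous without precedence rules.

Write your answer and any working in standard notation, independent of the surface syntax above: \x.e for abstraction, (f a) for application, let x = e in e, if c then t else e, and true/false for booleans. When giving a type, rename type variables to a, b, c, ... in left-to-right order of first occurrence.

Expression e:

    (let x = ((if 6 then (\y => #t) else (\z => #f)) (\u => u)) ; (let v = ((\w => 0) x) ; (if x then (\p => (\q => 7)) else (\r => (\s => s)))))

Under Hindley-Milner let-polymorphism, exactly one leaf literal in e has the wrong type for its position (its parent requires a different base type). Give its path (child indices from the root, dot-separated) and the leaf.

Derivation:
  unify Int ~ Bool
  FAIL: mismatch Int ~ Bool

Answer: 0.0.0 : 6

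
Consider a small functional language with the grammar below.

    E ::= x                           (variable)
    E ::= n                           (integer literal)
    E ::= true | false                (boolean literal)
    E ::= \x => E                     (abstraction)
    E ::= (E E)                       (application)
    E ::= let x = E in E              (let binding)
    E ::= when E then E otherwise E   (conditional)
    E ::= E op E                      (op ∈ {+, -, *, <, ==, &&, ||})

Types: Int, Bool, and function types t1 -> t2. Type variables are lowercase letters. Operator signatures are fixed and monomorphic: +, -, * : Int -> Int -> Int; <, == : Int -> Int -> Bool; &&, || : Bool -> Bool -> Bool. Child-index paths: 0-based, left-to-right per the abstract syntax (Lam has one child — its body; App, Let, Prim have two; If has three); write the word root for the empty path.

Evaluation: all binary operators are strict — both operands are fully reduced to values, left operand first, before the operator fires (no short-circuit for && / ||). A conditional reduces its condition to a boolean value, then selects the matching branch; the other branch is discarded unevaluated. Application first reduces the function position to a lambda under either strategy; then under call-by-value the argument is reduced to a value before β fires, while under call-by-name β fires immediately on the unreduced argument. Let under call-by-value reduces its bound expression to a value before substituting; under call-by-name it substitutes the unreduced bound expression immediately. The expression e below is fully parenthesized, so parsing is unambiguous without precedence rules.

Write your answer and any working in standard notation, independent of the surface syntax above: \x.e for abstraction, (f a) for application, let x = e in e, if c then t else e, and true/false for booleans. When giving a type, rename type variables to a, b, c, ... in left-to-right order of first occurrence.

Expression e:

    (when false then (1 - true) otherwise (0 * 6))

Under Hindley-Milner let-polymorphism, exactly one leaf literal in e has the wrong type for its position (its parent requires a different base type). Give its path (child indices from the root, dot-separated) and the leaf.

Derivation:
  unify Bool ~ Bool
  unify Int ~ Int
  unify Bool ~ Int
  FAIL: mismatch Bool ~ Int

Answer: 1.1 : true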